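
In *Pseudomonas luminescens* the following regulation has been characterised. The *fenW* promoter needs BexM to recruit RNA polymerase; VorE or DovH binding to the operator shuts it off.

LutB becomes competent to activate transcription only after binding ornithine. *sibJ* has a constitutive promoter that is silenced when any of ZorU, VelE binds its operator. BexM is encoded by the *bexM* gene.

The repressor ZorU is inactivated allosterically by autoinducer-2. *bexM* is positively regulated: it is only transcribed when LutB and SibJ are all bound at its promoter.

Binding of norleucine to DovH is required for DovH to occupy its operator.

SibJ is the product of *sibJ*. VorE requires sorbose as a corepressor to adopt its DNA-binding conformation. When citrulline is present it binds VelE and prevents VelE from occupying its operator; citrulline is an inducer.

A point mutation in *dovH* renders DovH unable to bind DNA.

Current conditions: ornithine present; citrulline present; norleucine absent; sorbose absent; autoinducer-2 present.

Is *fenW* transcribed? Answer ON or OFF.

Sorbose is absent, so VorE is inactive.
DovH is non-functional in this strain, so it has no effect.
Ornithine is present, so LutB is active.
Autoinducer-2 is present, so ZorU is inactive.
Citrulline is present, so VelE is inactive.
With no repressor bound, *sibJ* is transcribed.
So SibJ is produced and active.
No repressor is bound and LutB and SibJ are active, so *bexM* is transcribed.
So BexM is produced and active.
No repressor is bound and BexM is active, so *fenW* is transcribed.

ON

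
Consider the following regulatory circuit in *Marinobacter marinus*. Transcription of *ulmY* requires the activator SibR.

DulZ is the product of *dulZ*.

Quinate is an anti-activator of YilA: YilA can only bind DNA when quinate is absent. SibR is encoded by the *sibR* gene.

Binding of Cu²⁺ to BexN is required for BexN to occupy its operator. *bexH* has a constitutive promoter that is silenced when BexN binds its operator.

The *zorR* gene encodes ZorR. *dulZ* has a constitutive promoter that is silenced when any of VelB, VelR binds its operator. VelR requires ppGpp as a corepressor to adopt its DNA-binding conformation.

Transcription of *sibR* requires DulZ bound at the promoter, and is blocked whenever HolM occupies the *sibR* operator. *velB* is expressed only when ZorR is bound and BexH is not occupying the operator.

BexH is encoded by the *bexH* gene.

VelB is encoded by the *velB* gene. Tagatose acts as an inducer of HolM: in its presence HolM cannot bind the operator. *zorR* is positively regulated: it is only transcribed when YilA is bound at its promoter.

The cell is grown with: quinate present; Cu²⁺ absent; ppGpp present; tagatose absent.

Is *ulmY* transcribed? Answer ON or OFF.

Quinate is present, so YilA is inactive.
Required activator YilA is absent, so *zorR* is not transcribed.
So ZorR is not produced.
Cu²⁺ is absent, so BexN is inactive.
With no repressor bound, *bexH* is transcribed.
So BexH is produced and active.
With repressor BexH bound, *velB* is not transcribed.
So VelB is not produced.
ppGpp is present, so VelR is active.
With repressor VelR bound, *dulZ* is not transcribed.
So DulZ is not produced.
Tagatose is absent, so HolM is active.
With repressor HolM bound, *sibR* is not transcribed.
So SibR is not produced.
Required activator SibR is absent, so *ulmY* is not transcribed.

OFF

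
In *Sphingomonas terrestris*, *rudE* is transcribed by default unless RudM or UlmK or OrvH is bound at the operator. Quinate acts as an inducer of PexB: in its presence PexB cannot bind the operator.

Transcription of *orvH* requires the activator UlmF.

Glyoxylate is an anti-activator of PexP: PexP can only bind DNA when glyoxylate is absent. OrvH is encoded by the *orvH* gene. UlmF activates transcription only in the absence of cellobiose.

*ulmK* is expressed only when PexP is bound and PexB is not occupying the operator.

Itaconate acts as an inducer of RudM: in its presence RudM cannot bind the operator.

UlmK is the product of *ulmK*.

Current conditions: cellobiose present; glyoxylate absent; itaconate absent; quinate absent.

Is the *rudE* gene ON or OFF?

Itaconate is absent, so RudM is active.
Quinate is absent, so PexB is active.
Glyoxylate is absent, so PexP is active.
With repressor PexB bound, *ulmK* is not transcribed.
So UlmK is not produced.
Cellobiose is present, so UlmF is inactive.
Required activator UlmF is absent, so *orvH* is not transcribed.
So OrvH is not produced.
With repressor RudM bound, *rudE* is not transcribed.

OFF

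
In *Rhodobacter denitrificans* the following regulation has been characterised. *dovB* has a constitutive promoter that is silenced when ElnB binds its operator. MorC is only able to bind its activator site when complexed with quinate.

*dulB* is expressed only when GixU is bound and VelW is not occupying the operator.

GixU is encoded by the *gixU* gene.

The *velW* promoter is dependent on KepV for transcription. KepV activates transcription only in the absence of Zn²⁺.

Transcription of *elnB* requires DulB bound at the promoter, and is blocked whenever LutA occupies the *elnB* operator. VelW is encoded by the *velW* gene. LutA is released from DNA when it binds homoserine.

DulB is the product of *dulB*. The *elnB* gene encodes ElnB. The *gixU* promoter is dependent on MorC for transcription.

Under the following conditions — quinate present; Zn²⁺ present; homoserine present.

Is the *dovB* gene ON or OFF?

OFF

Zn²⁺ is present, so KepV is inactive.
Required activator KepV is absent, so *velW* is not transcribed.
So VelW is not produced.
Quinate is present, so MorC is active.
No repressor is bound and MorC is active, so *gixU* is transcribed.
So GixU is produced and active.
No repressor is bound and GixU is active, so *dulB* is transcribed.
So DulB is produced and active.
Homoserine is present, so LutA is inactive.
No repressor is bound and DulB is active, so *elnB* is transcribed.
So ElnB is produced and active.
With repressor ElnB bound, *dovB* is not transcribed.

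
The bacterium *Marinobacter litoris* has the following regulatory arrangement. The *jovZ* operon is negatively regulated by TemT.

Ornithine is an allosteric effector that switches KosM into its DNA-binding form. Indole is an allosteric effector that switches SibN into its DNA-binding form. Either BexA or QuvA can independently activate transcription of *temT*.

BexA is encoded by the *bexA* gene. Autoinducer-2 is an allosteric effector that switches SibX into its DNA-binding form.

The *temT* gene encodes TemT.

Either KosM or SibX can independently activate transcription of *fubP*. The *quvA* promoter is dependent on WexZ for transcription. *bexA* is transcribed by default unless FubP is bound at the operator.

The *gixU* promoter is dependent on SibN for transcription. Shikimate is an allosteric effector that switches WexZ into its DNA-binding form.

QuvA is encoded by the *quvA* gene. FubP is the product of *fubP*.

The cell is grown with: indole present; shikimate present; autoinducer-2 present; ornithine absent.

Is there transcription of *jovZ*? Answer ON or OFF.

OFF

Ornithine is absent, so KosM is inactive.
Autoinducer-2 is present, so SibX is active.
Activator SibX is present, so *fubP* is transcribed.
So FubP is produced and active.
With repressor FubP bound, *bexA* is not transcribed.
So BexA is not produced.
Shikimate is present, so WexZ is active.
No repressor is bound and WexZ is active, so *quvA* is transcribed.
So QuvA is produced and active.
Activator QuvA is present, so *temT* is transcribed.
So TemT is produced and active.
With repressor TemT bound, *jovZ* is not transcribed.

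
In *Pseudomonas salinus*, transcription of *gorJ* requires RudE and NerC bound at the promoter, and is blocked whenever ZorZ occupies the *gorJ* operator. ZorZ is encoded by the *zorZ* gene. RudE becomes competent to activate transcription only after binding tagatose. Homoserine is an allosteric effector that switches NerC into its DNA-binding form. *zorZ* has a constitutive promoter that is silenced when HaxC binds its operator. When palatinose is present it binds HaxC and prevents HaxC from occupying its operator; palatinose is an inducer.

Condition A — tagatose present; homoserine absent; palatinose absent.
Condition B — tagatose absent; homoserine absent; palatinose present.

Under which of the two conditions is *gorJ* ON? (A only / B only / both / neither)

Condition A:
Tagatose is present, so RudE is active.
Homoserine is absent, so NerC is inactive.
Palatinose is absent, so HaxC is active.
With repressor HaxC bound, *zorZ* is not transcribed.
So ZorZ is not produced.
Required activator NerC is absent, so *gorJ* is not transcribed.
→ *gorJ* is OFF in A.
Condition B:
Tagatose is absent, so RudE is inactive.
Homoserine is absent, so NerC is inactive.
Palatinose is present, so HaxC is inactive.
With no repressor bound, *zorZ* is transcribed.
So ZorZ is produced and active.
With repressor ZorZ bound, *gorJ* is not transcribed.
→ *gorJ* is OFF in B.

neither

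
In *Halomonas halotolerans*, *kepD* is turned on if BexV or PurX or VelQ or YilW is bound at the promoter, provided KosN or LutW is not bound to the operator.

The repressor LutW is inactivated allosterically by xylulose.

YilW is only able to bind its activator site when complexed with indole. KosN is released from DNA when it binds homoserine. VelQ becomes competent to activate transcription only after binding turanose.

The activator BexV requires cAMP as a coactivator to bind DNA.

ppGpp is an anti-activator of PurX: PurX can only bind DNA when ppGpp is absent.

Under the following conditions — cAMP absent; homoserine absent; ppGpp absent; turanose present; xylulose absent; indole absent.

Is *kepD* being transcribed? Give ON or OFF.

OFF

cAMP is absent, so BexV is inactive.
ppGpp is absent, so PurX is active.
Turanose is present, so VelQ is active.
Indole is absent, so YilW is inactive.
Homoserine is absent, so KosN is active.
Xylulose is absent, so LutW is active.
With repressor KosN bound, *kepD* is not transcribed.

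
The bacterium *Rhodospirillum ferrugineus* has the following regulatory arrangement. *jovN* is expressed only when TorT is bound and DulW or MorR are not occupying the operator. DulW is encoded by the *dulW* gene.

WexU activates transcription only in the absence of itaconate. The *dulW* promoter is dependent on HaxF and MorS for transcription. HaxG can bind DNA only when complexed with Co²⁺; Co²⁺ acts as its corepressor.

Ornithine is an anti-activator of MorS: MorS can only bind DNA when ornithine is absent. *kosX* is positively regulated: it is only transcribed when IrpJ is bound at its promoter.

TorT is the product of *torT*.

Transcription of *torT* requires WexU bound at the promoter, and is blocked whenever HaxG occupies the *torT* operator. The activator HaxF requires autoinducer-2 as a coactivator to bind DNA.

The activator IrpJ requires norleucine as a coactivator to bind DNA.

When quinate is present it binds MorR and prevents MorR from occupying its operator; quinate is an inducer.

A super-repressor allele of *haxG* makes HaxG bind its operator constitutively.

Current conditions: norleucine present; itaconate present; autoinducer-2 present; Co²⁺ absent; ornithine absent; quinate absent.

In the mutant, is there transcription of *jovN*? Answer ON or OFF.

OFF

Autoinducer-2 is present, so HaxF is active.
Ornithine is absent, so MorS is active.
No repressor is bound and HaxF and MorS are active, so *dulW* is transcribed.
So DulW is produced and active.
Quinate is absent, so MorR is active.
HaxG is constitutively active in this strain.
Itaconate is present, so WexU is inactive.
With repressor HaxG bound, *torT* is not transcribed.
So TorT is not produced.
With repressor DulW bound, *jovN* is not transcribed.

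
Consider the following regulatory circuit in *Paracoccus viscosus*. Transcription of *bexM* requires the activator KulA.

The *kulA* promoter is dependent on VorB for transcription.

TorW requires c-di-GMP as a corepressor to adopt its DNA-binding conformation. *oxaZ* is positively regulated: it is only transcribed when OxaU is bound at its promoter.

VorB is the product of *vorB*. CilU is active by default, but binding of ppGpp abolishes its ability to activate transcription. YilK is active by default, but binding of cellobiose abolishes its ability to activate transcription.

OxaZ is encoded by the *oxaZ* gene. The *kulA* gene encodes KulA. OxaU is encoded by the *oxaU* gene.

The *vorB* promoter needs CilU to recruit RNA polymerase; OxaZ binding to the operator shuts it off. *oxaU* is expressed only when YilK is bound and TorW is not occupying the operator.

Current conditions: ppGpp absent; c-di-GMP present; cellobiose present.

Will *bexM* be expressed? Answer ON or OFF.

ON

c-di-GMP is present, so TorW is active.
Cellobiose is present, so YilK is inactive.
With repressor TorW bound, *oxaU* is not transcribed.
So OxaU is not produced.
Required activator OxaU is absent, so *oxaZ* is not transcribed.
So OxaZ is not produced.
ppGpp is absent, so CilU is active.
No repressor is bound and CilU is active, so *vorB* is transcribed.
So VorB is produced and active.
No repressor is bound and VorB is active, so *kulA* is transcribed.
So KulA is produced and active.
No repressor is bound and KulA is active, so *bexM* is transcribed.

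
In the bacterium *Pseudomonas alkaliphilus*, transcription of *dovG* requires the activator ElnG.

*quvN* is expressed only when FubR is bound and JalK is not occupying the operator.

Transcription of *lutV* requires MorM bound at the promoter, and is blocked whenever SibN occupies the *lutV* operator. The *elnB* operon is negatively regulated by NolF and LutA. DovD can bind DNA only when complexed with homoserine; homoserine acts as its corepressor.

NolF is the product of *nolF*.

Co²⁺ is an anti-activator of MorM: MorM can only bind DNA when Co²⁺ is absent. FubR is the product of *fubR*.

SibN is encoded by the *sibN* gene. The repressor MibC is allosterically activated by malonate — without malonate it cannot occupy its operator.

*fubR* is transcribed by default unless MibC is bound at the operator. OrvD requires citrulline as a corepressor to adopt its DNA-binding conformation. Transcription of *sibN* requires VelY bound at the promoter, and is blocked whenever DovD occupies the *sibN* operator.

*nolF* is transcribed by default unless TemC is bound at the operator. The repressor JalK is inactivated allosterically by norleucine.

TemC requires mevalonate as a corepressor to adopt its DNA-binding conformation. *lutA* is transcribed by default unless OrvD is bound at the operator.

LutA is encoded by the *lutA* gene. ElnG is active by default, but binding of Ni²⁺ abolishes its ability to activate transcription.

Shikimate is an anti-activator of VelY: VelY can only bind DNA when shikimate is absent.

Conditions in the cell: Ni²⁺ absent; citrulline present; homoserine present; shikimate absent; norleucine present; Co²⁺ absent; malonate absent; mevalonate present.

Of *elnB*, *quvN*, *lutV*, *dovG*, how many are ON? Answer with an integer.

Mevalonate is present, so TemC is active.
With repressor TemC bound, *nolF* is not transcribed.
So NolF is not produced.
Citrulline is present, so OrvD is active.
With repressor OrvD bound, *lutA* is not transcribed.
So LutA is not produced.
With no repressor bound, *elnB* is transcribed.
→ *elnB* is ON.
Norleucine is present, so JalK is inactive.
Malonate is absent, so MibC is inactive.
With no repressor bound, *fubR* is transcribed.
So FubR is produced and active.
No repressor is bound and FubR is active, so *quvN* is transcribed.
→ *quvN* is ON.
Co²⁺ is absent, so MorM is active.
Shikimate is absent, so VelY is active.
Homoserine is present, so DovD is active.
With repressor DovD bound, *sibN* is not transcribed.
So SibN is not produced.
No repressor is bound and MorM is active, so *lutV* is transcribed.
→ *lutV* is ON.
Ni²⁺ is absent, so ElnG is active.
No repressor is bound and ElnG is active, so *dovG* is transcribed.
→ *dovG* is ON.
4 of the 4 genes are transcribed.

4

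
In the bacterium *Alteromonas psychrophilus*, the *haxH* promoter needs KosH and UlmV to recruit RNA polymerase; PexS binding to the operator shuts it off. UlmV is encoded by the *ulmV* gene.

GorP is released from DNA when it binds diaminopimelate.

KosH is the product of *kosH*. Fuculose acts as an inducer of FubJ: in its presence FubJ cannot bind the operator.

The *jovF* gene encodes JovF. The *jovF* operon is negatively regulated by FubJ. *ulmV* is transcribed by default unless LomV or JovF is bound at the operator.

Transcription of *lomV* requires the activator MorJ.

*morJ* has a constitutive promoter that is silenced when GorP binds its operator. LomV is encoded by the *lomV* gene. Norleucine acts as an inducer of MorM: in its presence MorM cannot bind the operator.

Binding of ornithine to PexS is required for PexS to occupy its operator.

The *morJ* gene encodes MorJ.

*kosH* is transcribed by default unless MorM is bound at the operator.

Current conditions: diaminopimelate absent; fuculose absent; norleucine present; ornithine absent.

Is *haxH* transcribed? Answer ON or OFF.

ON

Ornithine is absent, so PexS is inactive.
Norleucine is present, so MorM is inactive.
With no repressor bound, *kosH* is transcribed.
So KosH is produced and active.
Diaminopimelate is absent, so GorP is active.
With repressor GorP bound, *morJ* is not transcribed.
So MorJ is not produced.
Required activator MorJ is absent, so *lomV* is not transcribed.
So LomV is not produced.
Fuculose is absent, so FubJ is active.
With repressor FubJ bound, *jovF* is not transcribed.
So JovF is not produced.
With no repressor bound, *ulmV* is transcribed.
So UlmV is produced and active.
No repressor is bound and KosH and UlmV are active, so *haxH* is transcribed.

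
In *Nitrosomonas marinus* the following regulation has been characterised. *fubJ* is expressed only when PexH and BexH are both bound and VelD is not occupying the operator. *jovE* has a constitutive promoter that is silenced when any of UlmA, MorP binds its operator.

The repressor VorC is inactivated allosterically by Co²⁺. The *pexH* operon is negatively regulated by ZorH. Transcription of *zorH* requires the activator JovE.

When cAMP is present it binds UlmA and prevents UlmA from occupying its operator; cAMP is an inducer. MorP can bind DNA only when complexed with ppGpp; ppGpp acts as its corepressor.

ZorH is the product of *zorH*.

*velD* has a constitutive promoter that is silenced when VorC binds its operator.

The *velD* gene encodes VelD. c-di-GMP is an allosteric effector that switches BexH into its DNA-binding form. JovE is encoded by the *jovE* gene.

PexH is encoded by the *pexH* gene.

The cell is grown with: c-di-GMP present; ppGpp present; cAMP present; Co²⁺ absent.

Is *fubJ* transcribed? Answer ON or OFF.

cAMP is present, so UlmA is inactive.
ppGpp is present, so MorP is active.
With repressor MorP bound, *jovE* is not transcribed.
So JovE is not produced.
Required activator JovE is absent, so *zorH* is not transcribed.
So ZorH is not produced.
With no repressor bound, *pexH* is transcribed.
So PexH is produced and active.
c-di-GMP is present, so BexH is active.
Co²⁺ is absent, so VorC is active.
With repressor VorC bound, *velD* is not transcribed.
So VelD is not produced.
No repressor is bound and PexH and BexH are active, so *fubJ* is transcribed.

ON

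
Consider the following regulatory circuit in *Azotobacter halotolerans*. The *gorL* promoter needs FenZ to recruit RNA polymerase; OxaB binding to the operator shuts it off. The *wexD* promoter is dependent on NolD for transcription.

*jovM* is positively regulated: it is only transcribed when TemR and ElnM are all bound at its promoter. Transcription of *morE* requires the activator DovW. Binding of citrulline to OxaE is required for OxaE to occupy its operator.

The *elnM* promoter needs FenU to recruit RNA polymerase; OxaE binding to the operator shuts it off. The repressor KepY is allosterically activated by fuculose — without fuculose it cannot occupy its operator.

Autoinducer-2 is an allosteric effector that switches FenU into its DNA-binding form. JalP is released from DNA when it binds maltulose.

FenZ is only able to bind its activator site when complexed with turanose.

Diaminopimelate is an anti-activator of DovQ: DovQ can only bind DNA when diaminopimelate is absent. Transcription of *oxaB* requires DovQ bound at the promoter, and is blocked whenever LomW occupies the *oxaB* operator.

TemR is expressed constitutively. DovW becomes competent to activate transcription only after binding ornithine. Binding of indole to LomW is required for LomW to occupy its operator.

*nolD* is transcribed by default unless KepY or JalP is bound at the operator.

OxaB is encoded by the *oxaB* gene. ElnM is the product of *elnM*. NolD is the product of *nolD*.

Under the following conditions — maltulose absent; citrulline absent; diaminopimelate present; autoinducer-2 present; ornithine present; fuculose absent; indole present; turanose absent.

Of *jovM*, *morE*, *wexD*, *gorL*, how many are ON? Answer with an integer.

2

TemR is produced constitutively and is active.
Citrulline is absent, so OxaE is inactive.
Autoinducer-2 is present, so FenU is active.
No repressor is bound and FenU is active, so *elnM* is transcribed.
So ElnM is produced and active.
No repressor is bound and TemR and ElnM are active, so *jovM* is transcribed.
→ *jovM* is ON.
Ornithine is present, so DovW is active.
No repressor is bound and DovW is active, so *morE* is transcribed.
→ *morE* is ON.
Fuculose is absent, so KepY is inactive.
Maltulose is absent, so JalP is active.
With repressor JalP bound, *nolD* is not transcribed.
So NolD is not produced.
Required activator NolD is absent, so *wexD* is not transcribed.
→ *wexD* is OFF.
Diaminopimelate is present, so DovQ is inactive.
Indole is present, so LomW is active.
With repressor LomW bound, *oxaB* is not transcribed.
So OxaB is not produced.
Turanose is absent, so FenZ is inactive.
Required activator FenZ is absent, so *gorL* is not transcribed.
→ *gorL* is OFF.
2 of the 4 genes are transcribed.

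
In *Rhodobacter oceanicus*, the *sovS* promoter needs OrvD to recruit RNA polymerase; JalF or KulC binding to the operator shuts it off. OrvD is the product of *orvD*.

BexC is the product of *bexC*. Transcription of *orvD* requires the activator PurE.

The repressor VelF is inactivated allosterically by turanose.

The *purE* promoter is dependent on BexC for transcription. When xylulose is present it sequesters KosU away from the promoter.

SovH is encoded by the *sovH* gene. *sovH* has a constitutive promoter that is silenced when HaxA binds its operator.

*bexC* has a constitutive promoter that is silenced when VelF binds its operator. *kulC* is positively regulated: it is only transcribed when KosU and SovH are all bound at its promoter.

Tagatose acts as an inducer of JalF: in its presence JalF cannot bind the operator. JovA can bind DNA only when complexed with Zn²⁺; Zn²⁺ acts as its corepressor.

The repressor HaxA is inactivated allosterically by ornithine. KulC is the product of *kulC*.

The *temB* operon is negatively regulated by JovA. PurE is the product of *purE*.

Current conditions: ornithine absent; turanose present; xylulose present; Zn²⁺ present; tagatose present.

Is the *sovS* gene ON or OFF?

Turanose is present, so VelF is inactive.
With no repressor bound, *bexC* is transcribed.
So BexC is produced and active.
No repressor is bound and BexC is active, so *purE* is transcribed.
So PurE is produced and active.
No repressor is bound and PurE is active, so *orvD* is transcribed.
So OrvD is produced and active.
Tagatose is present, so JalF is inactive.
Xylulose is present, so KosU is inactive.
Ornithine is absent, so HaxA is active.
With repressor HaxA bound, *sovH* is not transcribed.
So SovH is not produced.
Required activator KosU is absent, so *kulC* is not transcribed.
So KulC is not produced.
No repressor is bound and OrvD is active, so *sovS* is transcribed.

ON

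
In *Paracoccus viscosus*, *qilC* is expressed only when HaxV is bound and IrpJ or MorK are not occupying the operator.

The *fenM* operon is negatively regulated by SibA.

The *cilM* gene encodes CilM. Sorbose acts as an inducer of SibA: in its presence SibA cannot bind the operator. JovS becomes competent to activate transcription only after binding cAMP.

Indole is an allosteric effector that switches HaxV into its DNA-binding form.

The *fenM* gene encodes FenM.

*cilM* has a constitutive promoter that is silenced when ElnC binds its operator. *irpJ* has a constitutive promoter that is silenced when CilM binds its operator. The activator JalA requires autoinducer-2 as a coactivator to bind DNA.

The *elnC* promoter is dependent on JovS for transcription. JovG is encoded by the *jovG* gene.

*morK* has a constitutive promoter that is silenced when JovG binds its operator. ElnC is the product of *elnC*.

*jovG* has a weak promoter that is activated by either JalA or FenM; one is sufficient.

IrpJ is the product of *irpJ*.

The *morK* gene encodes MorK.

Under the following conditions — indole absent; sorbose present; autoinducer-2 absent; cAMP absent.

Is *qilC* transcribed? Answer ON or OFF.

OFF

cAMP is absent, so JovS is inactive.
Required activator JovS is absent, so *elnC* is not transcribed.
So ElnC is not produced.
With no repressor bound, *cilM* is transcribed.
So CilM is produced and active.
With repressor CilM bound, *irpJ* is not transcribed.
So IrpJ is not produced.
Autoinducer-2 is absent, so JalA is inactive.
Sorbose is present, so SibA is inactive.
With no repressor bound, *fenM* is transcribed.
So FenM is produced and active.
Activator FenM is present, so *jovG* is transcribed.
So JovG is produced and active.
With repressor JovG bound, *morK* is not transcribed.
So MorK is not produced.
Indole is absent, so HaxV is inactive.
Required activator HaxV is absent, so *qilC* is not transcribed.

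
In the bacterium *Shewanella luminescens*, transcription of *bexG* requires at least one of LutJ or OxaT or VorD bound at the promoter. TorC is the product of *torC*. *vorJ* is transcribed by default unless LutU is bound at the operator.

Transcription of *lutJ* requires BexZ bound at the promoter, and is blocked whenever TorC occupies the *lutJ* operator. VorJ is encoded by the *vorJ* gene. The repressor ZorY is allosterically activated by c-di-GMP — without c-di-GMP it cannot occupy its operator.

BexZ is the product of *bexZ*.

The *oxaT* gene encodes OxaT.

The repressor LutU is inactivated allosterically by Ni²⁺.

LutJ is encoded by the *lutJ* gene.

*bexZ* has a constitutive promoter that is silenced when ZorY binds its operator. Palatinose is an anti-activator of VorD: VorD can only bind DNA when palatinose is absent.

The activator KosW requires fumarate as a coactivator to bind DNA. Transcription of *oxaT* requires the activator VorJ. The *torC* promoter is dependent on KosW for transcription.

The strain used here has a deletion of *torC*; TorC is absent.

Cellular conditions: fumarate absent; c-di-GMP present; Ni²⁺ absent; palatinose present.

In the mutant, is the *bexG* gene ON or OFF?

c-di-GMP is present, so ZorY is active.
With repressor ZorY bound, *bexZ* is not transcribed.
So BexZ is not produced.
TorC is non-functional in this strain, so it has no effect.
Required activator BexZ is absent, so *lutJ* is not transcribed.
So LutJ is not produced.
Ni²⁺ is absent, so LutU is active.
With repressor LutU bound, *vorJ* is not transcribed.
So VorJ is not produced.
Required activator VorJ is absent, so *oxaT* is not transcribed.
So OxaT is not produced.
Palatinose is present, so VorD is inactive.
No activator is available at the *bexG* promoter, so *bexG* is not transcribed.

OFF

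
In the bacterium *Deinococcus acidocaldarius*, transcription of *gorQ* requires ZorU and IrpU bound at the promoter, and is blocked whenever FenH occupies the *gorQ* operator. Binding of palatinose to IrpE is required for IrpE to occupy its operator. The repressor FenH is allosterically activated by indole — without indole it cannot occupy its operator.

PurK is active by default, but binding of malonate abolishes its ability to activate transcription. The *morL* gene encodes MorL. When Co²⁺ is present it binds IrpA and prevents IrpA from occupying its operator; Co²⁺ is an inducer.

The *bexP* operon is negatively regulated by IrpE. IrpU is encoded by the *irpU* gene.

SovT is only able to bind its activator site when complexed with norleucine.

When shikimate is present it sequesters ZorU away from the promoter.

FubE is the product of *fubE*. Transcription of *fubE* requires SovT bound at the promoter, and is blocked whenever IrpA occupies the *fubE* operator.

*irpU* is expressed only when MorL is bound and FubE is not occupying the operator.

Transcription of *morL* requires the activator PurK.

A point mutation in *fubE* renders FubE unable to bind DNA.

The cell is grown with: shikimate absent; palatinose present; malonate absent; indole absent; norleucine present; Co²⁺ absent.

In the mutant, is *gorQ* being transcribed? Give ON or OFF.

ON

Shikimate is absent, so ZorU is active.
Indole is absent, so FenH is inactive.
FubE is non-functional in this strain, so it has no effect.
Malonate is absent, so PurK is active.
No repressor is bound and PurK is active, so *morL* is transcribed.
So MorL is produced and active.
No repressor is bound and MorL is active, so *irpU* is transcribed.
So IrpU is produced and active.
No repressor is bound and ZorU and IrpU are active, so *gorQ* is transcribed.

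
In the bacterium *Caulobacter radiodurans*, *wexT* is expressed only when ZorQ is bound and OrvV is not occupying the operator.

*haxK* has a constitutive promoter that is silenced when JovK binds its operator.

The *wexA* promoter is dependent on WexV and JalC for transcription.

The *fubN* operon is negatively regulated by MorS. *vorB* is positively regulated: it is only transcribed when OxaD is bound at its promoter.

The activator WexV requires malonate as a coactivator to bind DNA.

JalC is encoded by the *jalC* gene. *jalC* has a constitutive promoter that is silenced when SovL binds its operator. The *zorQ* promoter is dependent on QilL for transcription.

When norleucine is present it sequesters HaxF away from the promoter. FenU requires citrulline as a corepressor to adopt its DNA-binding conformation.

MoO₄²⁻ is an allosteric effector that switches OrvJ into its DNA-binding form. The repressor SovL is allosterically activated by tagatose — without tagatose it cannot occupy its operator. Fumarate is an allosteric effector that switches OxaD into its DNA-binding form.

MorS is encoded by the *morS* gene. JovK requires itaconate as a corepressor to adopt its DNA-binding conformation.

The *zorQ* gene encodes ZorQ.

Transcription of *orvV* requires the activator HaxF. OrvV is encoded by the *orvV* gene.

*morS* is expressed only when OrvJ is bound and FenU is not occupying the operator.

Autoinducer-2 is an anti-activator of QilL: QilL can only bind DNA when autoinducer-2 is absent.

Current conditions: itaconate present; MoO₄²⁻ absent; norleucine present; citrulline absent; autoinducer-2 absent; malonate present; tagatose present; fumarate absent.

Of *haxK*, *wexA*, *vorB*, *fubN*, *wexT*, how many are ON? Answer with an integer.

Itaconate is present, so JovK is active.
With repressor JovK bound, *haxK* is not transcribed.
→ *haxK* is OFF.
Malonate is present, so WexV is active.
Tagatose is present, so SovL is active.
With repressor SovL bound, *jalC* is not transcribed.
So JalC is not produced.
Required activator JalC is absent, so *wexA* is not transcribed.
→ *wexA* is OFF.
Fumarate is absent, so OxaD is inactive.
Required activator OxaD is absent, so *vorB* is not transcribed.
→ *vorB* is OFF.
Citrulline is absent, so FenU is inactive.
MoO₄²⁻ is absent, so OrvJ is inactive.
Required activator OrvJ is absent, so *morS* is not transcribed.
So MorS is not produced.
With no repressor bound, *fubN* is transcribed.
→ *fubN* is ON.
Norleucine is present, so HaxF is inactive.
Required activator HaxF is absent, so *orvV* is not transcribed.
So OrvV is not produced.
Autoinducer-2 is absent, so QilL is active.
No repressor is bound and QilL is active, so *zorQ* is transcribed.
So ZorQ is produced and active.
No repressor is bound and ZorQ is active, so *wexT* is transcribed.
→ *wexT* is ON.
2 of the 5 genes are transcribed.

2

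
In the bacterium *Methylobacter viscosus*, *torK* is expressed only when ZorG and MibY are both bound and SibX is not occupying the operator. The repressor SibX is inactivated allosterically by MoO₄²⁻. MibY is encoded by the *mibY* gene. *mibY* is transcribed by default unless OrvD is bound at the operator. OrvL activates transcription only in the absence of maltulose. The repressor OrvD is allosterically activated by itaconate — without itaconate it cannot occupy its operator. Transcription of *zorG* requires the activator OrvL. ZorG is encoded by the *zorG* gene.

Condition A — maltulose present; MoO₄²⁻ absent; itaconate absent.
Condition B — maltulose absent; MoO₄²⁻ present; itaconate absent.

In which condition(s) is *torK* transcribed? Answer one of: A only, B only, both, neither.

Condition A:
Maltulose is present, so OrvL is inactive.
Required activator OrvL is absent, so *zorG* is not transcribed.
So ZorG is not produced.
MoO₄²⁻ is absent, so SibX is active.
Itaconate is absent, so OrvD is inactive.
With no repressor bound, *mibY* is transcribed.
So MibY is produced and active.
With repressor SibX bound, *torK* is not transcribed.
→ *torK* is OFF in A.
Condition B:
Maltulose is absent, so OrvL is active.
No repressor is bound and OrvL is active, so *zorG* is transcribed.
So ZorG is produced and active.
MoO₄²⁻ is present, so SibX is inactive.
Itaconate is absent, so OrvD is inactive.
With no repressor bound, *mibY* is transcribed.
So MibY is produced and active.
No repressor is bound and ZorG and MibY are active, so *torK* is transcribed.
→ *torK* is ON in B.

B only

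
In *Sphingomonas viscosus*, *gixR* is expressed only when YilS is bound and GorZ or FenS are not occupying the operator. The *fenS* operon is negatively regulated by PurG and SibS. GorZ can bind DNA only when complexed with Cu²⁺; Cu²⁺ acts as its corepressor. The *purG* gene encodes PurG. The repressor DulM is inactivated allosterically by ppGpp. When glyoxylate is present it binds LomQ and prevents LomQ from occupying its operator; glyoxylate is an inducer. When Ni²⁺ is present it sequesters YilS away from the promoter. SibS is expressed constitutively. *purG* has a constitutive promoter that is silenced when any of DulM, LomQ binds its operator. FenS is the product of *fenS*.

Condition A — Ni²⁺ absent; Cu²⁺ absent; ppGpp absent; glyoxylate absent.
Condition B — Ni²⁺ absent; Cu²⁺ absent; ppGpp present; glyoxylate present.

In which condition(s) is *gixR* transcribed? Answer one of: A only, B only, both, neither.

Condition A:
Ni²⁺ is absent, so YilS is active.
Cu²⁺ is absent, so GorZ is inactive.
ppGpp is absent, so DulM is active.
Glyoxylate is absent, so LomQ is active.
With repressor DulM bound, *purG* is not transcribed.
So PurG is not produced.
SibS is produced constitutively and is active.
With repressor SibS bound, *fenS* is not transcribed.
So FenS is not produced.
No repressor is bound and YilS is active, so *gixR* is transcribed.
→ *gixR* is ON in A.
Condition B:
Ni²⁺ is absent, so YilS is active.
Cu²⁺ is absent, so GorZ is inactive.
ppGpp is present, so DulM is inactive.
Glyoxylate is present, so LomQ is inactive.
With no repressor bound, *purG* is transcribed.
So PurG is produced and active.
SibS is produced constitutively and is active.
With repressor PurG bound, *fenS* is not transcribed.
So FenS is not produced.
No repressor is bound and YilS is active, so *gixR* is transcribed.
→ *gixR* is ON in B.

both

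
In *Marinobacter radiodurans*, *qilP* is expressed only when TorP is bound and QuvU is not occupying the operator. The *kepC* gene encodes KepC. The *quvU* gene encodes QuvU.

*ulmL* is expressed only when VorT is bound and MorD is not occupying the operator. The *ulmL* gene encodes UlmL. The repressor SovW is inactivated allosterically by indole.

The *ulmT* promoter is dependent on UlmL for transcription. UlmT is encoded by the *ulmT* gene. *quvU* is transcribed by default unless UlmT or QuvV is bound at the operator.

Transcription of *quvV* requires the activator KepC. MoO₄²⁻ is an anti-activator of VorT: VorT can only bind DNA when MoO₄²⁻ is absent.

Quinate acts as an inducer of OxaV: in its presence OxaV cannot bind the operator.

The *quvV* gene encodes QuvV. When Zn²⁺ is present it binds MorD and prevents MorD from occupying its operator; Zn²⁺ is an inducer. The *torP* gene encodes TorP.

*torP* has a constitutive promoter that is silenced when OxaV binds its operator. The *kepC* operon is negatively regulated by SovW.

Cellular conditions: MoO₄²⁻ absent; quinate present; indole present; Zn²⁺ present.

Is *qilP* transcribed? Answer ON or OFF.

ON

MoO₄²⁻ is absent, so VorT is active.
Zn²⁺ is present, so MorD is inactive.
No repressor is bound and VorT is active, so *ulmL* is transcribed.
So UlmL is produced and active.
No repressor is bound and UlmL is active, so *ulmT* is transcribed.
So UlmT is produced and active.
Indole is present, so SovW is inactive.
With no repressor bound, *kepC* is transcribed.
So KepC is produced and active.
No repressor is bound and KepC is active, so *quvV* is transcribed.
So QuvV is produced and active.
With repressor UlmT bound, *quvU* is not transcribed.
So QuvU is not produced.
Quinate is present, so OxaV is inactive.
With no repressor bound, *torP* is transcribed.
So TorP is produced and active.
No repressor is bound and TorP is active, so *qilP* is transcribed.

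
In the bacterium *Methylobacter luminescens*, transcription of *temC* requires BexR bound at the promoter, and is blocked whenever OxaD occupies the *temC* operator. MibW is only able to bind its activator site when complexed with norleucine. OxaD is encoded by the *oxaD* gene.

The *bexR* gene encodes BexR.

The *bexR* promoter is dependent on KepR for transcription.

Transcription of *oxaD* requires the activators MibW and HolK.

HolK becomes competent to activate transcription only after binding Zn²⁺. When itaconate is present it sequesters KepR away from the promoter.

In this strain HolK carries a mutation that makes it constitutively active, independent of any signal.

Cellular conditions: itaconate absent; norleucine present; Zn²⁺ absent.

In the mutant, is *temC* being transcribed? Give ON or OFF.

OFF

Itaconate is absent, so KepR is active.
No repressor is bound and KepR is active, so *bexR* is transcribed.
So BexR is produced and active.
Norleucine is present, so MibW is active.
HolK is constitutively active in this strain.
No repressor is bound and MibW and HolK are active, so *oxaD* is transcribed.
So OxaD is produced and active.
With repressor OxaD bound, *temC* is not transcribed.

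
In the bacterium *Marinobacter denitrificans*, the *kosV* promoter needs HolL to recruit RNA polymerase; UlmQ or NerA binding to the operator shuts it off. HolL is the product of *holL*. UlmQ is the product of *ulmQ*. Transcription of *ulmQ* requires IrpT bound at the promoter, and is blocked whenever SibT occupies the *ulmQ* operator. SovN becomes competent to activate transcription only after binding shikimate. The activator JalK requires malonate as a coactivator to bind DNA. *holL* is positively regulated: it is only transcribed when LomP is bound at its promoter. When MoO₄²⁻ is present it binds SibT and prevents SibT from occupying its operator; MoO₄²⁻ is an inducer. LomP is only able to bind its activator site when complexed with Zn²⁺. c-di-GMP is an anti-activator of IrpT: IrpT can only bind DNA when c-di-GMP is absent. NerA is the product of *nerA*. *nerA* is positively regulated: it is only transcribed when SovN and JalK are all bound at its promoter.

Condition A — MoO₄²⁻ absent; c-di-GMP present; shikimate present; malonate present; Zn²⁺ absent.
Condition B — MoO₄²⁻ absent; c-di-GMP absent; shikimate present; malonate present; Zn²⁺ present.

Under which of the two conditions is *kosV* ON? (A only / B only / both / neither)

neither

Condition A:
MoO₄²⁻ is absent, so SibT is active.
c-di-GMP is present, so IrpT is inactive.
With repressor SibT bound, *ulmQ* is not transcribed.
So UlmQ is not produced.
Shikimate is present, so SovN is active.
Malonate is present, so JalK is active.
No repressor is bound and SovN and JalK are active, so *nerA* is transcribed.
So NerA is produced and active.
Zn²⁺ is absent, so LomP is inactive.
Required activator LomP is absent, so *holL* is not transcribed.
So HolL is not produced.
With repressor NerA bound, *kosV* is not transcribed.
→ *kosV* is OFF in A.
Condition B:
MoO₄²⁻ is absent, so SibT is active.
c-di-GMP is absent, so IrpT is active.
With repressor SibT bound, *ulmQ* is not transcribed.
So UlmQ is not produced.
Shikimate is present, so SovN is active.
Malonate is present, so JalK is active.
No repressor is bound and SovN and JalK are active, so *nerA* is transcribed.
So NerA is produced and active.
Zn²⁺ is present, so LomP is active.
No repressor is bound and LomP is active, so *holL* is transcribed.
So HolL is produced and active.
With repressor NerA bound, *kosV* is not transcribed.
→ *kosV* is OFF in B.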